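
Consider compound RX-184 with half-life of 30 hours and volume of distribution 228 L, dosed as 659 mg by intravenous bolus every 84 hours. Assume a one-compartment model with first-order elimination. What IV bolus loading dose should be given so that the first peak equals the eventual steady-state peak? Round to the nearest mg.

769 mg

f = (1/2)^(84/30) ≈ 0.143587; accumulation ratio R = 1/(1−f) ≈ 1.16766.
Loading dose to hit Cmax,ss on first dose: D_load = D_maint·R ≈ 659 × 1.16766 ≈ 769.49 mg.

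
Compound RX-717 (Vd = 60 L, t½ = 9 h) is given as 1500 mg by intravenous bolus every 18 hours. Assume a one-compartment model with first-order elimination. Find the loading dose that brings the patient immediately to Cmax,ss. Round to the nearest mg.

2000 mg

f = (1/2)^(18/9) ≈ 0.250000; accumulation ratio R = 1/(1−f) ≈ 1.33333.
Loading dose to hit Cmax,ss on first dose: D_load = D_maint·R ≈ 1500 × 1.33333 ≈ 1999.99 mg.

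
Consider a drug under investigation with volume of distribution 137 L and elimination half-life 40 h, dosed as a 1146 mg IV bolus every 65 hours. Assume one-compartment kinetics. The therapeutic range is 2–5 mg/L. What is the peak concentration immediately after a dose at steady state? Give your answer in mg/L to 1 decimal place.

Over one 65-h interval, 65/40 ≈ 1.625 half-lives elapse, leaving f ≈ 0.3242 of each dose.
At steady state, accumulation factor R = 1/(1 − e^(−kτ)) ≈ 1.4797.
Each bolus raises the concentration by D/Vd = 1146/137 ≈ 8.365 mg/L.
Steady-state peak Cmax,ss = C₀·R ≈ 8.365 × 1.4797 ≈ 12.378 mg/L.
Peak 12.4 mg/L vs MTC 5 mg/L: exceeds toxic threshold.

12.4 mg/L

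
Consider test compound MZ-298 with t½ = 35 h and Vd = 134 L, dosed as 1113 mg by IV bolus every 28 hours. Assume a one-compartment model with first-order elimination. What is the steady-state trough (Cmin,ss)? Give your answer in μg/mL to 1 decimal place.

11.2 μg/mL

Over one 28-h interval, 28/35 ≈ 0.8 half-lives elapse, leaving f ≈ 0.5743 of each dose.
Single-dose peak C₀ = D/Vd = 1113/134 ≈ 8.306 μg/mL.
Steady-state trough Cmin,ss = C₀·f/(1−f) ≈ 8.306 × 0.5743/0.4257 ≈ 11.205 μg/mL.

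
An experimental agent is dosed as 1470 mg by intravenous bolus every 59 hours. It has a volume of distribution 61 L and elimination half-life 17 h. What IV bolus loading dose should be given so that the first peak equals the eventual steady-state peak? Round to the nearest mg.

1616 mg

f = (1/2)^(59/17) ≈ 0.090209; accumulation ratio R = 1/(1−f) ≈ 1.09915.
Loading dose to hit Cmax,ss on first dose: D_load = D_maint·R ≈ 1470 × 1.09915 ≈ 1615.75 mg.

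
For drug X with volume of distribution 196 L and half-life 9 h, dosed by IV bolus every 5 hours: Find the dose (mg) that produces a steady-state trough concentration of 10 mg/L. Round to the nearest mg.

921 mg

τ/t½ = 5/9 ≈ 0.55556, so f = (1/2)^(5/9) ≈ 0.680395.
Cmin,ss = (D/Vd)·f/(1−f), so D = Cmin,ss·Vd·(1−f)/f.
D = 10 × 196 × (1−f)/f ≈ 10 × 196 × 0.46973 ≈ 920.67 mg.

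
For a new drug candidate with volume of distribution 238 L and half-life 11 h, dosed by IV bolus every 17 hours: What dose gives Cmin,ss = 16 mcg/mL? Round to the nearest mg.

7307 mg

τ/t½ = 17/11 ≈ 1.5455, so f = (1/2)^(17/11) ≈ 0.342588.
Cmin,ss = (D/Vd)·f/(1−f), so D = Cmin,ss·Vd·(1−f)/f.
D = 16 × 238 × (1−f)/f ≈ 16 × 238 × 1.91896 ≈ 7307.40 mg.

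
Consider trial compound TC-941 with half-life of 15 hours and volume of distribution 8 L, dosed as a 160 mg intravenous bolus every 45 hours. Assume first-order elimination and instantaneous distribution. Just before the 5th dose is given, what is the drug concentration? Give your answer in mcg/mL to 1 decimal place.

2.9 mcg/mL

f = (1/2)^(τ/t½) = (1/2)^(45/15) ≈ 0.1250.
C₀ = D/Vd = 160/8 ≈ 20.000 mcg/mL.
Before the 5th dose, 4 doses have been given. Superposition: Cmin = C₀·(f + f² + … + f^4).
≈ 20.000 × (0.1250 + 0.0156 + 0.0020 + 0.0002) ≈ 20.000 × 0.1428 ≈ 2.856 mcg/mL.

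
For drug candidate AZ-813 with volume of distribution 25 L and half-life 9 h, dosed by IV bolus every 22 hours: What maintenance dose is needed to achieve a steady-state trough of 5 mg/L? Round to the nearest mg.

555 mg

τ/t½ = 22/9 ≈ 2.4444, so f = (1/2)^(22/9) ≈ 0.183717.
Cmin,ss = (D/Vd)·f/(1−f), so D = Cmin,ss·Vd·(1−f)/f.
D = 5 × 25 × (1−f)/f ≈ 5 × 25 × 4.44315 ≈ 555.39 mg.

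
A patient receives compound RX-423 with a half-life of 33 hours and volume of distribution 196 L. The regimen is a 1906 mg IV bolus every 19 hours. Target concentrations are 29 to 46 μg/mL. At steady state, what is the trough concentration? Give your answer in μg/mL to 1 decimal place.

k = ln2/t½ = ln2/33 ≈ 0.021004 h⁻¹; fraction remaining f = e^(−kτ) = e^(−0.021004×19) ≈ 0.6709.
At steady state, accumulation factor R = 1/(1 − e^(−kτ)) ≈ 3.0386.
Each bolus raises the concentration by D/Vd = 1906/196 ≈ 9.724 μg/mL.
Cmax,ss = C₀/(1 − f) ≈ 9.724/0.3291 ≈ 29.547 μg/mL.
Steady-state trough Cmin,ss = Cmax,ss·f ≈ 29.547 × 0.6709 ≈ 19.823 μg/mL.
Trough 19.8 μg/mL vs MEC 29 μg/mL: subtherapeutic.

19.8 μg/mL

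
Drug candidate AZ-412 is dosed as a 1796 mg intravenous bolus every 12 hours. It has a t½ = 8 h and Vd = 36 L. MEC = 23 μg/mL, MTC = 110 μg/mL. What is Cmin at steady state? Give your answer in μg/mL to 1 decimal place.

τ/t½ = 12/8 ≈ 1.5, so fraction remaining f = (1/2)^(12/8) ≈ 0.3536.
At steady state, accumulation factor R = 1/(1 − e^(−kτ)) ≈ 1.5470.
Each bolus raises the concentration by D/Vd = 1796/36 ≈ 49.889 μg/mL.
Steady-state peak Cmax,ss = C₀·R ≈ 49.889 × 1.5470 ≈ 77.178 μg/mL.
Steady-state trough Cmin,ss = Cmax,ss·f ≈ 77.178 × 0.3536 ≈ 27.290 μg/mL.
Trough 27.3 μg/mL vs MEC 23 μg/mL: adequate.

27.3 μg/mL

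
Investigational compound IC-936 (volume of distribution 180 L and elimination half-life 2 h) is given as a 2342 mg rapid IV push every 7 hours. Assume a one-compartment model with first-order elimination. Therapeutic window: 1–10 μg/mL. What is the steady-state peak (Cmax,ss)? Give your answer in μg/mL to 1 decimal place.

Over one 7-h interval, 7/2 ≈ 3.5 half-lives elapse, leaving f ≈ 0.0884 of each dose.
At steady state, accumulation factor R = 1/(1 − e^(−kτ)) ≈ 1.0970.
Each bolus raises the concentration by D/Vd = 2342/180 ≈ 13.011 μg/mL.
Cmax,ss = C₀/(1 − f) ≈ 13.011/0.9116 ≈ 14.273 μg/mL.
Peak 14.3 μg/mL vs MTC 10 μg/mL: exceeds toxic threshold.

14.3 μg/mL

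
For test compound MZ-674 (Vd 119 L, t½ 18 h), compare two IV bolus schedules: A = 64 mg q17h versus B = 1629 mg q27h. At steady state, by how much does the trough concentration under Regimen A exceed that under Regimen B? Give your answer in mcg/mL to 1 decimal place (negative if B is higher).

Regimen A: f = (1/2)^(17/18) ≈ 0.5196; Cmin,ss = (64/119)·f/(1−f) ≈ 0.582 mcg/mL.
Regimen B: f = (1/2)^(27/18) ≈ 0.3536; Cmin,ss = (1629/119)·f/(1−f) ≈ 7.488 mcg/mL.
Difference ≈ 0.582 − 7.488 ≈ -6.906 mcg/mL.

-6.9 mcg/mL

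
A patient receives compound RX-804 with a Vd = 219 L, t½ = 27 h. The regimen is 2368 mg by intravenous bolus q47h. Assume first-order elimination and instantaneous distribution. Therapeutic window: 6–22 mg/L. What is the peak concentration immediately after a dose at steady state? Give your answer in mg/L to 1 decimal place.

15.4 mg/L

k = ln2/t½ = ln2/27 ≈ 0.025672 h⁻¹; fraction remaining f = e^(−kτ) = e^(−0.025672×47) ≈ 0.2992.
At steady state, accumulation factor R = 1/(1 − e^(−kτ)) ≈ 1.4269.
Each bolus raises the concentration by D/Vd = 2368/219 ≈ 10.813 mg/L.
Cmax,ss = C₀/(1 − f) ≈ 10.813/0.7008 ≈ 15.430 mg/L.
Peak 15.4 mg/L vs MTC 22 mg/L: below toxic threshold.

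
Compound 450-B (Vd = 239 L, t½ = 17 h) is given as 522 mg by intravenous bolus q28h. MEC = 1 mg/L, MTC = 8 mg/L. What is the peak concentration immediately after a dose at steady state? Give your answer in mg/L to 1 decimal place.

Over one 28-h interval, 28/17 ≈ 1.6471 half-lives elapse, leaving f ≈ 0.3193 of each dose.
At steady state, accumulation factor R = 1/(1 − e^(−kτ)) ≈ 1.4691.
Each bolus raises the concentration by D/Vd = 522/239 ≈ 2.184 mg/L.
Steady-state peak Cmax,ss = C₀·R ≈ 2.184 × 1.4691 ≈ 3.209 mg/L.
Peak 3.2 mg/L vs MTC 8 mg/L: below toxic threshold.

3.2 mg/L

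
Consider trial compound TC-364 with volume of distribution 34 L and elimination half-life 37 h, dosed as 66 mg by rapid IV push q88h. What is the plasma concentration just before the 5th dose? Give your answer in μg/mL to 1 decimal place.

0.5 μg/mL

f = (1/2)^(τ/t½) = (1/2)^(88/37) ≈ 0.1923.
C₀ = D/Vd = 66/34 ≈ 1.941 μg/mL.
Before the 5th dose, 4 doses have been given. Superposition: Cmin = C₀·(f + f² + … + f^4).
≈ 1.941 × (0.1923 + 0.0370 + 0.0071 + 0.0014) ≈ 1.941 × 0.2378 ≈ 0.462 μg/mL.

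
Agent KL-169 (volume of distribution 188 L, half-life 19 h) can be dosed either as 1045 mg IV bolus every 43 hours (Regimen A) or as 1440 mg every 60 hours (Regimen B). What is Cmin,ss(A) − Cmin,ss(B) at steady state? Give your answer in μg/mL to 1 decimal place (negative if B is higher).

Regimen A: f = (1/2)^(43/19) ≈ 0.2083; Cmin,ss = (1045/188)·f/(1−f) ≈ 1.462 μg/mL.
Regimen B: f = (1/2)^(60/19) ≈ 0.1120; Cmin,ss = (1440/188)·f/(1−f) ≈ 0.966 μg/mL.
Difference ≈ 1.462 − 0.966 ≈ 0.496 μg/mL.

0.5 μg/mL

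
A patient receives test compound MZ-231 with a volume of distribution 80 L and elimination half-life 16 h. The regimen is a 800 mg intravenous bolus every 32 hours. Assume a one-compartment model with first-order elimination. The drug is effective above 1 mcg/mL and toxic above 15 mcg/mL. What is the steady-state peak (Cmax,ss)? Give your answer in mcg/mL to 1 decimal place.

τ = 32 h = 2 half-lives, so f = (1/2)^2 = 0.25.
Accumulation ratio R = 1/(1 − f) = 1/0.75 = 4/3.
Single-dose peak C₀ = D/Vd = 800/80 = 10 mcg/mL.
Steady-state peak Cmax,ss = C₀·R = 10 × 4/3 ≈ 13.333 mcg/mL.
Peak 13.3 mcg/mL vs MTC 15 mcg/mL: below toxic threshold.

13.3 mcg/mL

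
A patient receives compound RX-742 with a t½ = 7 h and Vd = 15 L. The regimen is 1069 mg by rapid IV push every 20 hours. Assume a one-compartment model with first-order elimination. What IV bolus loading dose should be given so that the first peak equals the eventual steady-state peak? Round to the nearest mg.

1240 mg

f = (1/2)^(20/7) ≈ 0.138011; accumulation ratio R = 1/(1−f) ≈ 1.16011.
Loading dose to hit Cmax,ss on first dose: D_load = D_maint·R ≈ 1069 × 1.16011 ≈ 1240.16 mg.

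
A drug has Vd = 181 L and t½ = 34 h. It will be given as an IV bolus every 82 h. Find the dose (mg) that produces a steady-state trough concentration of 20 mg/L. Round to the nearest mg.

15643 mg

τ/t½ = 82/34 ≈ 2.4118, so f = (1/2)^(82/34) ≈ 0.187926.
Cmin,ss = (D/Vd)·f/(1−f), so D = Cmin,ss·Vd·(1−f)/f.
D = 20 × 181 × (1−f)/f ≈ 20 × 181 × 4.32124 ≈ 15642.89 mg.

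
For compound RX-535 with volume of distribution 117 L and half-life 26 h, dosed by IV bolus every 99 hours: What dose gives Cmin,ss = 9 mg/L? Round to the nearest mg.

13692 mg

τ/t½ = 99/26 ≈ 3.8077, so f = (1/2)^(99/26) ≈ 0.071412.
Cmin,ss = (D/Vd)·f/(1−f), so D = Cmin,ss·Vd·(1−f)/f.
D = 9 × 117 × (1−f)/f ≈ 9 × 117 × 13.00325 ≈ 13692.42 mg.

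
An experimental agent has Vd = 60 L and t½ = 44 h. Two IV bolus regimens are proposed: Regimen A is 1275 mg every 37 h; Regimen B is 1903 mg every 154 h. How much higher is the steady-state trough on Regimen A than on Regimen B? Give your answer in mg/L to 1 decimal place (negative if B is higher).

23.8 mg/L

Regimen A: f = (1/2)^(37/44) ≈ 0.5583; Cmin,ss = (1275/60)·f/(1−f) ≈ 26.860 mg/L.
Regimen B: f = (1/2)^(154/44) ≈ 0.0884; Cmin,ss = (1903/60)·f/(1−f) ≈ 3.076 mg/L.
Difference ≈ 26.860 − 3.076 ≈ 23.784 mg/L.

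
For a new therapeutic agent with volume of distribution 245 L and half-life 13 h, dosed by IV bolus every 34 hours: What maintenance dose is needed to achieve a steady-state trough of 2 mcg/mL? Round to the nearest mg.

2513 mg

τ/t½ = 34/13 ≈ 2.6154, so f = (1/2)^(34/13) ≈ 0.163189.
Cmin,ss = (D/Vd)·f/(1−f), so D = Cmin,ss·Vd·(1−f)/f.
D = 2 × 245 × (1−f)/f ≈ 2 × 245 × 5.12786 ≈ 2512.65 mg.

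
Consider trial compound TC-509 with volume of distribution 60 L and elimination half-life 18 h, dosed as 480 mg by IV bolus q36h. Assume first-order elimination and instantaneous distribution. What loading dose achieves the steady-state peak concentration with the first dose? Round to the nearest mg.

640 mg

f = (1/2)^(36/18) ≈ 0.250000; accumulation ratio R = 1/(1−f) ≈ 1.33333.
Loading dose to hit Cmax,ss on first dose: D_load = D_maint·R ≈ 480 × 1.33333 ≈ 640.00 mg.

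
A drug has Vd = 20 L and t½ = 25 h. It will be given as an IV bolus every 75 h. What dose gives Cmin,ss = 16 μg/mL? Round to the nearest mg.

τ/t½ = 75/25 ≈ 3, so f = (1/2)^(75/25) ≈ 0.125000.
Cmin,ss = (D/Vd)·f/(1−f), so D = Cmin,ss·Vd·(1−f)/f.
D = 16 × 20 × (1−f)/f ≈ 16 × 20 × 7.00000 ≈ 2240.00 mg.

2240 mg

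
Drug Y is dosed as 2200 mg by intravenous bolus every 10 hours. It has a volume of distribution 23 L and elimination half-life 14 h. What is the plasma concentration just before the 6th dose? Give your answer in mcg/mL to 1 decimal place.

136.7 mcg/mL

f = (1/2)^(τ/t½) = (1/2)^(10/14) ≈ 0.6095.
C₀ = D/Vd = 2200/23 ≈ 95.652 mcg/mL.
Before the 6th dose, 5 doses have been given. Superposition: Cmin = C₀·(f + f² + … + f^5).
≈ 95.652 × (0.6095 + 0.3715 + 0.2264 + 0.1380 + 0.0841) ≈ 95.652 × 1.4295 ≈ 136.735 mcg/mL.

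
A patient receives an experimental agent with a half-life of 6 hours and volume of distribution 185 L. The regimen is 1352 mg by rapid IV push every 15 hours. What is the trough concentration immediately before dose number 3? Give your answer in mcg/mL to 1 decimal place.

1.5 mcg/mL

f = (1/2)^(τ/t½) = (1/2)^(15/6) ≈ 0.1768.
C₀ = D/Vd = 1352/185 ≈ 7.308 mcg/mL.
Before the 3rd dose, 2 doses have been given. Superposition: Cmin = C₀·(f + f²).
≈ 7.308 × (0.1768 + 0.0313) ≈ 7.308 × 0.2081 ≈ 1.521 mcg/mL.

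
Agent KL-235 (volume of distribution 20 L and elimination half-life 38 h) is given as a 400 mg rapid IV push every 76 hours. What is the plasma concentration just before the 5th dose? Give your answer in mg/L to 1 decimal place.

f = (1/2)^(τ/t½) = (1/2)^(76/38) ≈ 0.2500.
C₀ = D/Vd = 400/20 ≈ 20.000 mg/L.
Before the 5th dose, 4 doses have been given. Superposition: Cmin = C₀·(f + f² + … + f^4).
≈ 20.000 × (0.2500 + 0.0625 + 0.0156 + 0.0039) ≈ 20.000 × 0.3320 ≈ 6.640 mg/L.

6.6 mg/L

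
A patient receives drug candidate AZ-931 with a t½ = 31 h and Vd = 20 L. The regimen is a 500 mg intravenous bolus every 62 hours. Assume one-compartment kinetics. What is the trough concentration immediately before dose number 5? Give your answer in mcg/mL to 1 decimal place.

8.3 mcg/mL

f = (1/2)^(τ/t½) = (1/2)^(62/31) ≈ 0.2500.
C₀ = D/Vd = 500/20 ≈ 25.000 mcg/mL.
Before the 5th dose, 4 doses have been given. Superposition: Cmin = C₀·(f + f² + … + f^4).
≈ 25.000 × (0.2500 + 0.0625 + 0.0156 + 0.0039) ≈ 25.000 × 0.3320 ≈ 8.300 mcg/mL.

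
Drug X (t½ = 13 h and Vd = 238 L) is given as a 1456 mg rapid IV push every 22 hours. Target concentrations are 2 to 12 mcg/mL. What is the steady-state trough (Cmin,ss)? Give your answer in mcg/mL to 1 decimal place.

k = ln2/t½ = ln2/13 ≈ 0.053319 h⁻¹; fraction remaining f = e^(−kτ) = e^(−0.053319×22) ≈ 0.3094.
Each bolus raises the concentration by D/Vd = 1456/238 ≈ 6.118 mcg/mL.
Steady-state trough Cmin,ss = C₀·f/(1−f) ≈ 6.118 × 0.3094/0.6906 ≈ 2.741 mcg/mL.
Trough 2.7 mcg/mL vs MEC 2 mcg/mL: adequate.

2.7 mcg/mL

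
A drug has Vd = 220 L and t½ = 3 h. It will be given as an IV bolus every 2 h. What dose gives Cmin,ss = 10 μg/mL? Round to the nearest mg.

τ/t½ = 2/3 ≈ 0.66667, so f = (1/2)^(2/3) ≈ 0.629961.
Cmin,ss = (D/Vd)·f/(1−f), so D = Cmin,ss·Vd·(1−f)/f.
D = 10 × 220 × (1−f)/f ≈ 10 × 220 × 0.58740 ≈ 1292.28 mg.

1292 mg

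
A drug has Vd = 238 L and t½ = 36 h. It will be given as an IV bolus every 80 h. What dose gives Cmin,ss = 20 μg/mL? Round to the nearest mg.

17451 mg

τ/t½ = 80/36 ≈ 2.2222, so f = (1/2)^(80/36) ≈ 0.214311.
Cmin,ss = (D/Vd)·f/(1−f), so D = Cmin,ss·Vd·(1−f)/f.
D = 20 × 238 × (1−f)/f ≈ 20 × 238 × 3.66612 ≈ 17450.73 mg.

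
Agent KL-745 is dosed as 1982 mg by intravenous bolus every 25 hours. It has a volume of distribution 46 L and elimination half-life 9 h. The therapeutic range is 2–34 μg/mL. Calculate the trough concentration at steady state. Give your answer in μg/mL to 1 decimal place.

7.4 μg/mL

Over one 25-h interval, 25/9 ≈ 2.7778 half-lives elapse, leaving f ≈ 0.1458 of each dose.
Accumulation ratio R = 1/(1 − f) ≈ 1/0.8542 ≈ 1.1707.
Each bolus raises the concentration by D/Vd = 1982/46 ≈ 43.087 μg/mL.
Cmax,ss = C₀/(1 − f) ≈ 43.087/0.8542 ≈ 50.441 μg/mL.
Steady-state trough Cmin,ss = Cmax,ss·f ≈ 50.441 × 0.1458 ≈ 7.354 μg/mL.
Trough 7.4 μg/mL vs MEC 2 μg/mL: adequate.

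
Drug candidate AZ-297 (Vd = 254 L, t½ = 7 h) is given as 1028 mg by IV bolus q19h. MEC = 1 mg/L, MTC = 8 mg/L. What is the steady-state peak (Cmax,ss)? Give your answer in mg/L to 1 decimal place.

4.8 mg/L

Over one 19-h interval, 19/7 ≈ 2.7143 half-lives elapse, leaving f ≈ 0.1524 of each dose.
Accumulation ratio R = 1/(1 − f) ≈ 1/0.8476 ≈ 1.1798.
Each bolus raises the concentration by D/Vd = 1028/254 ≈ 4.047 mg/L.
Steady-state peak Cmax,ss = C₀·R ≈ 4.047 × 1.1798 ≈ 4.775 mg/L.
Peak 4.8 mg/L vs MTC 8 mg/L: below toxic threshold.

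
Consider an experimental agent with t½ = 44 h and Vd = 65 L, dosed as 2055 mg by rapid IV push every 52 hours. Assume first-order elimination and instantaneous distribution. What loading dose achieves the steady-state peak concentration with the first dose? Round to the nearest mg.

3675 mg

f = (1/2)^(52/44) ≈ 0.440796; accumulation ratio R = 1/(1−f) ≈ 1.78826.
Loading dose to hit Cmax,ss on first dose: D_load = D_maint·R ≈ 2055 × 1.78826 ≈ 3674.87 mg.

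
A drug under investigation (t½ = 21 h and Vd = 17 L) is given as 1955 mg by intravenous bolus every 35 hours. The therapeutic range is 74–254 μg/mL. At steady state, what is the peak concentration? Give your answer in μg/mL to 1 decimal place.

167.9 μg/mL

Over one 35-h interval, 35/21 ≈ 1.6667 half-lives elapse, leaving f ≈ 0.3150 of each dose.
At steady state, accumulation factor R = 1/(1 − e^(−kτ)) ≈ 1.4599.
Single-dose peak C₀ = D/Vd = 1955/17 ≈ 115.000 μg/mL.
Steady-state peak Cmax,ss = C₀·R ≈ 115.000 × 1.4599 ≈ 167.888 μg/mL.
Peak 167.9 μg/mL vs MTC 254 μg/mL: below toxic threshold.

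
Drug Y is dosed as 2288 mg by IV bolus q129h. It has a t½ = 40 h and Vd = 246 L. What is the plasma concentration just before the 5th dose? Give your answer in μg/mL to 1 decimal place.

1.1 μg/mL

f = (1/2)^(τ/t½) = (1/2)^(129/40) ≈ 0.1069.
C₀ = D/Vd = 2288/246 ≈ 9.301 μg/mL.
Before the 5th dose, 4 doses have been given. Superposition: Cmin = C₀·(f + f² + … + f^4).
≈ 9.301 × (0.1069 + 0.0114 + 0.0012 + 0.0001) ≈ 9.301 × 0.1196 ≈ 1.112 μg/mL.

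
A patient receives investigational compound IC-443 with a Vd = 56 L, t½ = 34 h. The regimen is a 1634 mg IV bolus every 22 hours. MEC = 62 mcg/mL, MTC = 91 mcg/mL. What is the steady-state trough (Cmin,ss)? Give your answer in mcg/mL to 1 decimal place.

k = ln2/t½ = ln2/34 ≈ 0.020387 h⁻¹; fraction remaining f = e^(−kτ) = e^(−0.020387×22) ≈ 0.6386.
Single-dose peak C₀ = D/Vd = 1634/56 ≈ 29.179 mcg/mL.
Steady-state trough Cmin,ss = C₀·f/(1−f) ≈ 29.179 × 0.6386/0.3614 ≈ 51.560 mcg/mL.
Trough 51.6 mcg/mL vs MEC 62 mcg/mL: subtherapeutic.

51.6 mcg/mL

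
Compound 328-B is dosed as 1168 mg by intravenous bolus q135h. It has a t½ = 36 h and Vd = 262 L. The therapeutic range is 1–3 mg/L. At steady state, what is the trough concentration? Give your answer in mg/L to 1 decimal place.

τ/t½ = 135/36 ≈ 3.75, so fraction remaining f = (1/2)^(135/36) ≈ 0.0743.
Accumulation ratio R = 1/(1 − f) ≈ 1/0.9257 ≈ 1.0803.
Each bolus raises the concentration by D/Vd = 1168/262 ≈ 4.458 mg/L.
Cmax,ss = C₀/(1 − f) ≈ 4.458/0.9257 ≈ 4.816 mg/L.
Steady-state trough Cmin,ss = Cmax,ss·f ≈ 4.816 × 0.0743 ≈ 0.358 mg/L.
Trough 0.4 mg/L vs MEC 1 mg/L: subtherapeutic.

0.4 mg/L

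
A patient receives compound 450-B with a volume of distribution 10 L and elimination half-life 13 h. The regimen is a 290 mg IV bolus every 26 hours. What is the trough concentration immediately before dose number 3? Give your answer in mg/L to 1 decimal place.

9.1 mg/L

f = (1/2)^(τ/t½) = (1/2)^(26/13) ≈ 0.2500.
C₀ = D/Vd = 290/10 ≈ 29.000 mg/L.
Before the 3rd dose, 2 doses have been given. Superposition: Cmin = C₀·(f + f²).
≈ 29.000 × (0.2500 + 0.0625) ≈ 29.000 × 0.3125 ≈ 9.062 mg/L.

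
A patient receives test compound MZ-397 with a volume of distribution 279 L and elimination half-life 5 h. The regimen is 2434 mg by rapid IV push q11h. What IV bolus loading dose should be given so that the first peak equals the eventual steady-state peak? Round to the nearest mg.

f = (1/2)^(11/5) ≈ 0.217638; accumulation ratio R = 1/(1−f) ≈ 1.27818.
Loading dose to hit Cmax,ss on first dose: D_load = D_maint·R ≈ 2434 × 1.27818 ≈ 3111.09 mg.

3111 mg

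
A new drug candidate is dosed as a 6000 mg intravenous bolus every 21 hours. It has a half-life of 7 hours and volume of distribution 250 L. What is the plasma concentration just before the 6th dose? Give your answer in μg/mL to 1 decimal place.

f = (1/2)^(τ/t½) = (1/2)^(21/7) ≈ 0.1250.
C₀ = D/Vd = 6000/250 ≈ 24.000 μg/mL.
Before the 6th dose, 5 doses have been given. Superposition: Cmin = C₀·(f + f² + … + f^5).
≈ 24.000 × (0.1250 + 0.0156 + 0.0020 + 0.0002 + 0.0000) ≈ 24.000 × 0.1428 ≈ 3.427 μg/mL.

3.4 μg/mL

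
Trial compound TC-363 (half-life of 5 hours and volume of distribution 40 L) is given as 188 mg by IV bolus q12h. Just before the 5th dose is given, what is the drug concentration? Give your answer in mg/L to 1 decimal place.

1.1 mg/L

f = (1/2)^(τ/t½) = (1/2)^(12/5) ≈ 0.1895.
C₀ = D/Vd = 188/40 ≈ 4.700 mg/L.
Before the 5th dose, 4 doses have been given. Superposition: Cmin = C₀·(f + f² + … + f^4).
≈ 4.700 × (0.1895 + 0.0359 + 0.0068 + 0.0013) ≈ 4.700 × 0.2335 ≈ 1.097 mg/L.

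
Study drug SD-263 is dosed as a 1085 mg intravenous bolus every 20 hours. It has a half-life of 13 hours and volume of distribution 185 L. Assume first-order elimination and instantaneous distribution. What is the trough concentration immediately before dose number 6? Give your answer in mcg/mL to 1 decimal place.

3.1 mcg/mL

f = (1/2)^(τ/t½) = (1/2)^(20/13) ≈ 0.3443.
C₀ = D/Vd = 1085/185 ≈ 5.865 mcg/mL.
Before the 6th dose, 5 doses have been given. Superposition: Cmin = C₀·(f + f² + … + f^5).
≈ 5.865 × (0.3443 + 0.1185 + 0.0408 + 0.0141 + 0.0048) ≈ 5.865 × 0.5225 ≈ 3.064 mcg/mL.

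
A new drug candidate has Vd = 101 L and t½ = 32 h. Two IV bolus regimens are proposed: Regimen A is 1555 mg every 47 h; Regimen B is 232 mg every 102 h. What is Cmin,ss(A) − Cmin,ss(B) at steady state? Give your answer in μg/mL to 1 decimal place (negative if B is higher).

8.4 μg/mL

Regimen A: f = (1/2)^(47/32) ≈ 0.3613; Cmin,ss = (1555/101)·f/(1−f) ≈ 8.709 μg/mL.
Regimen B: f = (1/2)^(102/32) ≈ 0.1098; Cmin,ss = (232/101)·f/(1−f) ≈ 0.283 μg/mL.
Difference ≈ 8.709 − 0.283 ≈ 8.426 μg/mL.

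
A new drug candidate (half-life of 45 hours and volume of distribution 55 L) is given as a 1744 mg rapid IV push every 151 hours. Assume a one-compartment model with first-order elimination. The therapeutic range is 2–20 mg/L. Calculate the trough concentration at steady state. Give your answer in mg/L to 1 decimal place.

3.4 mg/L

k = ln2/t½ = ln2/45 ≈ 0.015403 h⁻¹; fraction remaining f = e^(−kτ) = e^(−0.015403×151) ≈ 0.0977.
Accumulation ratio R = 1/(1 − f) ≈ 1/0.9023 ≈ 1.1083.
Each bolus raises the concentration by D/Vd = 1744/55 ≈ 31.709 mg/L.
Steady-state peak Cmax,ss = C₀·R ≈ 31.709 × 1.1083 ≈ 35.143 mg/L.
One interval later, Cmin,ss = Cmax,ss·e^(−kτ) ≈ 35.143 × 0.0977 ≈ 3.433 mg/L.
Trough 3.4 mg/L vs MEC 2 mg/L: adequate.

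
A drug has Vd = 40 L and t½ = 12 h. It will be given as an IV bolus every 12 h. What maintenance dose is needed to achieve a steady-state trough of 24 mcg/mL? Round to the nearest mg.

960 mg

τ/t½ = 12/12 ≈ 1, so f = (1/2)^(12/12) ≈ 0.500000.
Cmin,ss = (D/Vd)·f/(1−f), so D = Cmin,ss·Vd·(1−f)/f.
D = 24 × 40 × (1−f)/f ≈ 24 × 40 × 1.00000 ≈ 960.00 mg.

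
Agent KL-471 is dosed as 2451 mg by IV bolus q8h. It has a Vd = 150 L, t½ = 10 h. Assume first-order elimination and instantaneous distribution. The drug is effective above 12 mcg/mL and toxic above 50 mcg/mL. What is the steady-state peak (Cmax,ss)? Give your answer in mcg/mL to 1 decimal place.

Over one 8-h interval, 8/10 ≈ 0.8 half-lives elapse, leaving f ≈ 0.5743 of each dose.
At steady state, accumulation factor R = 1/(1 − e^(−kτ)) ≈ 2.3491.
Each bolus raises the concentration by D/Vd = 2451/150 ≈ 16.340 mcg/mL.
Steady-state peak Cmax,ss = C₀·R ≈ 16.340 × 2.3491 ≈ 38.384 mcg/mL.
Peak 38.4 mcg/mL vs MTC 50 mcg/mL: below toxic threshold.

38.4 mcg/mL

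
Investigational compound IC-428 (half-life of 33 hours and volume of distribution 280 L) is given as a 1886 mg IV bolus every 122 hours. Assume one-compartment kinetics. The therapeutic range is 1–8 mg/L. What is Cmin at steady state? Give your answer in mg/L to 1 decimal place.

0.6 mg/L

k = ln2/t½ = ln2/33 ≈ 0.021004 h⁻¹; fraction remaining f = e^(−kτ) = e^(−0.021004×122) ≈ 0.0771.
Accumulation ratio R = 1/(1 − f) ≈ 1/0.9229 ≈ 1.0835.
Each bolus raises the concentration by D/Vd = 1886/280 ≈ 6.736 mg/L.
Cmax,ss = C₀/(1 − f) ≈ 6.736/0.9229 ≈ 7.299 mg/L.
Steady-state trough Cmin,ss = Cmax,ss·f ≈ 7.299 × 0.0771 ≈ 0.563 mg/L.
Trough 0.6 mg/L vs MEC 1 mg/L: subtherapeutic.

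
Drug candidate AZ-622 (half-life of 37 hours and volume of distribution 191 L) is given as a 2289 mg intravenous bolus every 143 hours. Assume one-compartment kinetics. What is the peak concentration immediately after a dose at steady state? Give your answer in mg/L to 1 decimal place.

12.9 mg/L

Over one 143-h interval, 143/37 ≈ 3.8649 half-lives elapse, leaving f ≈ 0.0686 of each dose.
At steady state, accumulation factor R = 1/(1 − e^(−kτ)) ≈ 1.0737.
Each bolus raises the concentration by D/Vd = 2289/191 ≈ 11.984 mg/L.
Cmax,ss = C₀/(1 − f) ≈ 11.984/0.9314 ≈ 12.867 mg/L.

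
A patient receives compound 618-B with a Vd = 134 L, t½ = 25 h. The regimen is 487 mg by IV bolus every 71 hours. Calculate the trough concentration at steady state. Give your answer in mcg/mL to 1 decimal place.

0.6 mcg/mL

τ/t½ = 71/25 ≈ 2.84, so fraction remaining f = (1/2)^(71/25) ≈ 0.1397.
Accumulation ratio R = 1/(1 − f) ≈ 1/0.8603 ≈ 1.1624.
Single-dose peak C₀ = D/Vd = 487/134 ≈ 3.634 mcg/mL.
Cmax,ss = C₀/(1 − f) ≈ 3.634/0.8603 ≈ 4.224 mcg/mL.
Steady-state trough Cmin,ss = Cmax,ss·f ≈ 4.224 × 0.1397 ≈ 0.590 mcg/mL.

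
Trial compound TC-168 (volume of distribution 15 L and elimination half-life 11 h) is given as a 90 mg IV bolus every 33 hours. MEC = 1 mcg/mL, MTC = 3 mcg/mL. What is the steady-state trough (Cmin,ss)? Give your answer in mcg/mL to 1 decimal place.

The dosing interval is 3 half-lives, so f = 2^(−3) = 0.125.
Accumulation ratio R = 1/(1 − f) = 1/0.875 = 8/7.
Single-dose peak C₀ = D/Vd = 90/15 = 6 mcg/mL.
Steady-state peak Cmax,ss = C₀·R = 6 × 8/7 ≈ 6.857 mcg/mL.
Steady-state trough Cmin,ss = Cmax,ss·f ≈ 6.857 × 0.125 ≈ 0.857 mcg/mL.
Trough 0.9 mcg/mL vs MEC 1 mcg/mL: subtherapeutic.

0.9 mcg/mL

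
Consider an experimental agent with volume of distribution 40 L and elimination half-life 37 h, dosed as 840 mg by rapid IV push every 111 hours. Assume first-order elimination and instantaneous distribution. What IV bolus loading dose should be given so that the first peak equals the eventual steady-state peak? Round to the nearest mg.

f = (1/2)^(111/37) ≈ 0.125000; accumulation ratio R = 1/(1−f) ≈ 1.14286.
Loading dose to hit Cmax,ss on first dose: D_load = D_maint·R ≈ 840 × 1.14286 ≈ 960.00 mg.

960 mg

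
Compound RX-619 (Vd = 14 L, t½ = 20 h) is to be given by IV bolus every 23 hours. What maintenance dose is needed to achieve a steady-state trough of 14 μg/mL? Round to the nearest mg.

239 mg

τ/t½ = 23/20 ≈ 1.15, so f = (1/2)^(23/20) ≈ 0.450625.
Cmin,ss = (D/Vd)·f/(1−f), so D = Cmin,ss·Vd·(1−f)/f.
D = 14 × 14 × (1−f)/f ≈ 14 × 14 × 1.21914 ≈ 238.95 mg.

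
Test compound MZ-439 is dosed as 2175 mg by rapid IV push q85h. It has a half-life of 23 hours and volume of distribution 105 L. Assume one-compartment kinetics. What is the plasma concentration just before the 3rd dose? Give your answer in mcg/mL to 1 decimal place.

1.7 mcg/mL

f = (1/2)^(τ/t½) = (1/2)^(85/23) ≈ 0.0772.
C₀ = D/Vd = 2175/105 ≈ 20.714 mcg/mL.
Before the 3rd dose, 2 doses have been given. Superposition: Cmin = C₀·(f + f²).
≈ 20.714 × (0.0772 + 0.0060) ≈ 20.714 × 0.0832 ≈ 1.723 mcg/mL.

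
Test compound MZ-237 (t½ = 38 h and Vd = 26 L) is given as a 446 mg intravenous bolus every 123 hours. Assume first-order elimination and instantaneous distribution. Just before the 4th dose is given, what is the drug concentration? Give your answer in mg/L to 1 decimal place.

f = (1/2)^(τ/t½) = (1/2)^(123/38) ≈ 0.1061.
C₀ = D/Vd = 446/26 ≈ 17.154 mg/L.
Before the 4th dose, 3 doses have been given. Superposition: Cmin = C₀·(f + f² + … + f^3).
≈ 17.154 × (0.1061 + 0.0113 + 0.0012) ≈ 17.154 × 0.1186 ≈ 2.034 mg/L.

2.0 mg/L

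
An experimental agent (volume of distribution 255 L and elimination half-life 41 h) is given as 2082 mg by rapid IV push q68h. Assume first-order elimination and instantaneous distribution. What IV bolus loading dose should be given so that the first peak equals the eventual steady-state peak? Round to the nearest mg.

f = (1/2)^(68/41) ≈ 0.316760; accumulation ratio R = 1/(1−f) ≈ 1.46361.
Loading dose to hit Cmax,ss on first dose: D_load = D_maint·R ≈ 2082 × 1.46361 ≈ 3047.24 mg.

3047 mg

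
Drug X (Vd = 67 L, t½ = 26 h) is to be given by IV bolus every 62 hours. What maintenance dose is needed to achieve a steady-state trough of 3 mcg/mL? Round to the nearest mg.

849 mg

τ/t½ = 62/26 ≈ 2.3846, so f = (1/2)^(62/26) ≈ 0.191496.
Cmin,ss = (D/Vd)·f/(1−f), so D = Cmin,ss·Vd·(1−f)/f.
D = 3 × 67 × (1−f)/f ≈ 3 × 67 × 4.22204 ≈ 848.63 mg.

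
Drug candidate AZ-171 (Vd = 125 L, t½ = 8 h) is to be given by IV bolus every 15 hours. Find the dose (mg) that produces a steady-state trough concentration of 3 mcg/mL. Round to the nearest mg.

1001 mg

τ/t½ = 15/8 ≈ 1.875, so f = (1/2)^(15/8) ≈ 0.272627.
Cmin,ss = (D/Vd)·f/(1−f), so D = Cmin,ss·Vd·(1−f)/f.
D = 3 × 125 × (1−f)/f ≈ 3 × 125 × 2.66802 ≈ 1000.51 mg.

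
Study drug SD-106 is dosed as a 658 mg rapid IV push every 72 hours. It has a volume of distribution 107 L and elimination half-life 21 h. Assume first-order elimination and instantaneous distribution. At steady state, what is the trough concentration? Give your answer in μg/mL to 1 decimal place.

0.6 μg/mL

τ/t½ = 72/21 ≈ 3.4286, so fraction remaining f = (1/2)^(72/21) ≈ 0.0929.
At steady state, accumulation factor R = 1/(1 − e^(−kτ)) ≈ 1.1024.
Each bolus raises the concentration by D/Vd = 658/107 ≈ 6.150 μg/mL.
Steady-state peak Cmax,ss = C₀·R ≈ 6.150 × 1.1024 ≈ 6.780 μg/mL.
One interval later, Cmin,ss = Cmax,ss·e^(−kτ) ≈ 6.780 × 0.0929 ≈ 0.630 μg/mL.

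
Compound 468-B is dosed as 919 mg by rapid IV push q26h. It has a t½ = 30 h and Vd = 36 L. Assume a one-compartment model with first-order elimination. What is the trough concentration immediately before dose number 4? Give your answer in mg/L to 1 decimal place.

25.9 mg/L

f = (1/2)^(τ/t½) = (1/2)^(26/30) ≈ 0.5484.
C₀ = D/Vd = 919/36 ≈ 25.528 mg/L.
Before the 4th dose, 3 doses have been given. Superposition: Cmin = C₀·(f + f² + … + f^3).
≈ 25.528 × (0.5484 + 0.3007 + 0.1649) ≈ 25.528 × 1.0140 ≈ 25.885 mg/L.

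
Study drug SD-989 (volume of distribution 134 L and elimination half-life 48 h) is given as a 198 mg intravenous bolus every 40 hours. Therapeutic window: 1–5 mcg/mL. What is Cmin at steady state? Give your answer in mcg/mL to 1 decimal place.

τ/t½ = 40/48 ≈ 0.83333, so fraction remaining f = (1/2)^(40/48) ≈ 0.5612.
Each bolus raises the concentration by D/Vd = 198/134 ≈ 1.478 mcg/mL.
Steady-state trough Cmin,ss = C₀·f/(1−f) ≈ 1.478 × 0.5612/0.4388 ≈ 1.890 mcg/mL.
Trough 1.9 mcg/mL vs MEC 1 mcg/mL: adequate.

1.9 mcg/mL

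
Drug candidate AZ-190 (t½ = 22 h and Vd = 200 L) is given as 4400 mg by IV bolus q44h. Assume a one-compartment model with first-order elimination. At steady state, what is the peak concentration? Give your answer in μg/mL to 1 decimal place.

The dosing interval is 2 half-lives, so f = 2^(−2) = 0.25.
At steady state, R = 1/(1 − 0.25) = 4/3.
Single-dose peak C₀ = D/Vd = 4400/200 = 22 μg/mL.
Steady-state peak Cmax,ss = C₀·R = 22 × 4/3 ≈ 29.333 μg/mL.

29.3 μg/mL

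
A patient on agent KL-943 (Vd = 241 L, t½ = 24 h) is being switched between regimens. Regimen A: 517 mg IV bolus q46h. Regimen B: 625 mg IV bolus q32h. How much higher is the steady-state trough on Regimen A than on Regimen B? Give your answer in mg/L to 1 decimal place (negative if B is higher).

Regimen A: f = (1/2)^(46/24) ≈ 0.2649; Cmin,ss = (517/241)·f/(1−f) ≈ 0.773 mg/L.
Regimen B: f = (1/2)^(32/24) ≈ 0.3969; Cmin,ss = (625/241)·f/(1−f) ≈ 1.707 mg/L.
Difference ≈ 0.773 − 1.707 ≈ -0.934 mg/L.

-0.9 mg/L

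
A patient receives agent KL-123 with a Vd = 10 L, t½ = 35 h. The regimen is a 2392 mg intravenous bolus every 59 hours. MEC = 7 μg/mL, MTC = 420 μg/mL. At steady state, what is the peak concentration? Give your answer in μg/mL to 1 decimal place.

Over one 59-h interval, 59/35 ≈ 1.6857 half-lives elapse, leaving f ≈ 0.3108 of each dose.
At steady state, accumulation factor R = 1/(1 − e^(−kτ)) ≈ 1.4510.
Each bolus raises the concentration by D/Vd = 2392/10 ≈ 239.200 μg/mL.
Steady-state peak Cmax,ss = C₀·R ≈ 239.200 × 1.4510 ≈ 347.079 μg/mL.
Peak 347.1 μg/mL vs MTC 420 μg/mL: below toxic threshold.

347.1 μg/mL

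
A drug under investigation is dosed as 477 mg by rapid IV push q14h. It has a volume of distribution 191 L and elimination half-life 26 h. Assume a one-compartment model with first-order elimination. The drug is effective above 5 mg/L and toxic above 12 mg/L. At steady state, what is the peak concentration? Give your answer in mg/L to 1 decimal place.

8.0 mg/L

k = ln2/t½ = ln2/26 ≈ 0.026660 h⁻¹; fraction remaining f = e^(−kτ) = e^(−0.026660×14) ≈ 0.6885.
Accumulation ratio R = 1/(1 − f) ≈ 1/0.3115 ≈ 3.2103.
Single-dose peak C₀ = D/Vd = 477/191 ≈ 2.497 mg/L.
Steady-state peak Cmax,ss = C₀·R ≈ 2.497 × 3.2103 ≈ 8.016 mg/L.
Peak 8.0 mg/L vs MTC 12 mg/L: below toxic threshold.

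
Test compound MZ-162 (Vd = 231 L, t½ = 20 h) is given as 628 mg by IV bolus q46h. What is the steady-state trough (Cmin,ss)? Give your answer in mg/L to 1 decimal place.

τ/t½ = 46/20 ≈ 2.3, so fraction remaining f = (1/2)^(46/20) ≈ 0.2031.
At steady state, accumulation factor R = 1/(1 − e^(−kτ)) ≈ 1.2549.
Each bolus raises the concentration by D/Vd = 628/231 ≈ 2.719 mg/L.
Steady-state peak Cmax,ss = C₀·R ≈ 2.719 × 1.2549 ≈ 3.412 mg/L.
Steady-state trough Cmin,ss = Cmax,ss·f ≈ 3.412 × 0.2031 ≈ 0.693 mg/L.

0.7 mg/L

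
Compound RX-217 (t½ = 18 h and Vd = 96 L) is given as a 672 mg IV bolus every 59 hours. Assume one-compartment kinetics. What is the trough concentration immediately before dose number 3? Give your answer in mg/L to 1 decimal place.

0.8 mg/L

f = (1/2)^(τ/t½) = (1/2)^(59/18) ≈ 0.1031.
C₀ = D/Vd = 672/96 ≈ 7.000 mg/L.
Before the 3rd dose, 2 doses have been given. Superposition: Cmin = C₀·(f + f²).
≈ 7.000 × (0.1031 + 0.0106) ≈ 7.000 × 0.1137 ≈ 0.796 mg/L.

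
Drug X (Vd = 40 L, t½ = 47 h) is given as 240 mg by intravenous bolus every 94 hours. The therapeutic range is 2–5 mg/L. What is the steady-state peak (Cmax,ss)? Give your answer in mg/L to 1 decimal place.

τ = 94 h = 2 half-lives, so f = (1/2)^2 = 0.25.
At steady state, R = 1/(1 − 0.25) = 4/3.
Single-dose peak C₀ = D/Vd = 240/40 = 6 mg/L.
Steady-state peak Cmax,ss = C₀·R = 6 × 4/3 ≈ 8.000 mg/L.
Peak 8.0 mg/L vs MTC 5 mg/L: exceeds toxic threshold.

8.0 mg/L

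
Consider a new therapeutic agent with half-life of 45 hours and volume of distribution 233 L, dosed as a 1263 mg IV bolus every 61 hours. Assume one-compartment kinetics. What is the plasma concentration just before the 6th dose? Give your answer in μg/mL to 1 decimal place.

3.4 μg/mL

f = (1/2)^(τ/t½) = (1/2)^(61/45) ≈ 0.3908.
C₀ = D/Vd = 1263/233 ≈ 5.421 μg/mL.
Before the 6th dose, 5 doses have been given. Superposition: Cmin = C₀·(f + f² + … + f^5).
≈ 5.421 × (0.3908 + 0.1527 + 0.0597 + 0.0233 + 0.0091) ≈ 5.421 × 0.6356 ≈ 3.446 μg/mL.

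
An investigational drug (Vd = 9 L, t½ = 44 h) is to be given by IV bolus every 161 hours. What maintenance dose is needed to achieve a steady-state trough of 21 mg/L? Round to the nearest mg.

τ/t½ = 161/44 ≈ 3.6591, so f = (1/2)^(161/44) ≈ 0.079160.
Cmin,ss = (D/Vd)·f/(1−f), so D = Cmin,ss·Vd·(1−f)/f.
D = 21 × 9 × (1−f)/f ≈ 21 × 9 × 11.63264 ≈ 2198.57 mg.

2199 mg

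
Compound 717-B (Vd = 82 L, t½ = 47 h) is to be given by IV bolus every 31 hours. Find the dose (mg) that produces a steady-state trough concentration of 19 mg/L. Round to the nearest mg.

903 mg

τ/t½ = 31/47 ≈ 0.65957, so f = (1/2)^(31/47) ≈ 0.633065.
Cmin,ss = (D/Vd)·f/(1−f), so D = Cmin,ss·Vd·(1−f)/f.
D = 19 × 82 × (1−f)/f ≈ 19 × 82 × 0.57962 ≈ 903.05 mg.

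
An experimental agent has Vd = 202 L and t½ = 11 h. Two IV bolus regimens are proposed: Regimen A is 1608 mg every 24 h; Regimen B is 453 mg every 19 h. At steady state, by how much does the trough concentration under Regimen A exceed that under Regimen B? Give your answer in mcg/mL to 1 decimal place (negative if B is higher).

1.3 mcg/mL

Regimen A: f = (1/2)^(24/11) ≈ 0.2204; Cmin,ss = (1608/202)·f/(1−f) ≈ 2.250 mcg/mL.
Regimen B: f = (1/2)^(19/11) ≈ 0.3020; Cmin,ss = (453/202)·f/(1−f) ≈ 0.970 mcg/mL.
Difference ≈ 2.250 − 0.970 ≈ 1.280 mcg/mL.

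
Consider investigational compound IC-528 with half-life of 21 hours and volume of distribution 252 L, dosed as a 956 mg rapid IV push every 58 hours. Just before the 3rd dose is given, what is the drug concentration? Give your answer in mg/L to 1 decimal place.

f = (1/2)^(τ/t½) = (1/2)^(58/21) ≈ 0.1474.
C₀ = D/Vd = 956/252 ≈ 3.794 mg/L.
Before the 3rd dose, 2 doses have been given. Superposition: Cmin = C₀·(f + f²).
≈ 3.794 × (0.1474 + 0.0217) ≈ 3.794 × 0.1691 ≈ 0.642 mg/L.

0.6 mg/L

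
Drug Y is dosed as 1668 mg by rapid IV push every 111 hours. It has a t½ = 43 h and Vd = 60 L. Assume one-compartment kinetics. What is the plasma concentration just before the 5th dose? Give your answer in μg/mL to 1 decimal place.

5.6 μg/mL

f = (1/2)^(τ/t½) = (1/2)^(111/43) ≈ 0.1671.
C₀ = D/Vd = 1668/60 ≈ 27.800 μg/mL.
Before the 5th dose, 4 doses have been given. Superposition: Cmin = C₀·(f + f² + … + f^4).
≈ 27.800 × (0.1671 + 0.0279 + 0.0047 + 0.0008) ≈ 27.800 × 0.2005 ≈ 5.574 μg/mL.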